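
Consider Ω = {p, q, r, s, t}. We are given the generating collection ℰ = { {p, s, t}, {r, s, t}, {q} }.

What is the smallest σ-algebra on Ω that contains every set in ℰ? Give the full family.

Take S₀ = ℰ ∪ {∅, Ω} = { {}, {q}, {p, s, t}, {r, s, t}, Ω }.
Round 1: +5 →
  {p, q}  = {r, s, t}ᶜ
  {q, r}  = {p, s, t}ᶜ
  {p, q, s, t}  = {p, s, t} ∪ {q}
  {p, r, s, t}  = {q}ᶜ
  {q, r, s, t}  = {r, s, t} ∪ {q}
  — 10 sets.
Round 2: 3 new —
  {p}  = {q, r, s, t}ᶜ
  {r}  = {p, q, s, t}ᶜ
  {p, q, r}  = {p, q} ∪ {q, r}
  — 13 sets.
Round 3 adds 2:
  {p, r}  = {r} ∪ {p}
  {s, t}  = {p, q, r}ᶜ
  — 15 sets.
Round 4: 1 new —
  {q, s, t}  = {p, r}ᶜ
  — 16 sets.
Round 5 adds nothing — fixpoint reached.

|σ(ℰ)| = 16.  σ(ℰ) = { {}, {p}, {q}, {r}, {p, q}, {p, r}, {q, r}, {s, t}, {p, q, r}, {p, s, t}, {q, s, t}, {r, s, t}, {p, q, s, t}, {p, r, s, t}, {q, r, s, t}, Ω }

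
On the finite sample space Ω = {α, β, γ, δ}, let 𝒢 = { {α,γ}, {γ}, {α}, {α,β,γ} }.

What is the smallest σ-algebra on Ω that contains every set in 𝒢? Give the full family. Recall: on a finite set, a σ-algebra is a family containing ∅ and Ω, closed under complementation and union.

Seed the family with 𝒢 together with ∅ and Ω: { ∅, {α}, {γ}, {α,γ}, {α,β,γ}, Ω }.
Iteration 1 (4 new):
  {δ}  = Ω∖{α,β,γ}
  {β,δ}  = Ω∖{α,γ}
  {α,β,δ}  = Ω∖{γ}
  {β,γ,δ}  = Ω∖{α}
  (now 10)
Iteration 2: 3 new —
  {α,δ}  = {δ} ∪ {α}
  {γ,δ}  = {γ} ∪ {δ}
  {α,γ,δ}  = {α,γ} ∪ {δ}
  (now 13)
Iteration 3: +3 →
  {β}  = Ω∖{α,γ,δ}
  {α,β}  = Ω∖{γ,δ}
  {β,γ}  = Ω∖{α,δ}
  (now 16)
Iteration 4: stable.

σ(𝒢) = { ∅, {α}, {β}, {γ}, {δ}, {α,β}, {α,γ}, {α,δ}, {β,γ}, {β,δ}, {γ,δ}, {α,β,γ}, {α,β,δ}, {α,γ,δ}, {β,γ,δ}, Ω }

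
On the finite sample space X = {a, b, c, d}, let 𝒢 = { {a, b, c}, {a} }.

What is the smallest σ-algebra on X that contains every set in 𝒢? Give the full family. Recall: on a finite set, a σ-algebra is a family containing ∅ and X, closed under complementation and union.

|σ(𝒢)| = 8.  σ(𝒢) = { {}, {a}, {d}, {a, d}, {b, c}, {a, b, c}, {b, c, d}, X }

Derivation:
Seed the family with 𝒢 together with ∅ and X: { {}, {a}, {a, b, c}, X }.
Pass 1. New:
  {d}  = X∖{a, b, c}
  {b, c, d}  = X∖{a}
  (now 6)
Pass 2: 1 new —
  {a, d}  = {d} ∪ {a}
  (now 7)
Pass 3. New:
  {b, c}  = X∖{a, d}
  (now 8)
Pass 4 adds nothing — fixpoint reached.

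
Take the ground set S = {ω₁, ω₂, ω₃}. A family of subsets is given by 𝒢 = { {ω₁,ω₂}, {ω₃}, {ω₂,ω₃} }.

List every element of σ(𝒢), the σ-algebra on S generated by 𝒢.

Answer: σ(𝒢) = { {}, {ω₁}, {ω₂}, {ω₃}, {ω₁,ω₂}, {ω₁,ω₃}, {ω₂,ω₃}, S }

Derivation:
Seed the family with 𝒢 together with ∅ and S: { {}, {ω₃}, {ω₁,ω₂}, {ω₂,ω₃}, S }.
Iteration 1 (1 new):
  {ω₁}  = complement {ω₂,ω₃}
  [6 total]
Iteration 2 adds 1:
  {ω₁,ω₃}  = {ω₃} ∪ {ω₁}
  [7 total]
Iteration 3 (1 new):
  {ω₂}  = complement {ω₁,ω₃}
  [8 total]
Iteration 4 adds nothing — fixpoint reached.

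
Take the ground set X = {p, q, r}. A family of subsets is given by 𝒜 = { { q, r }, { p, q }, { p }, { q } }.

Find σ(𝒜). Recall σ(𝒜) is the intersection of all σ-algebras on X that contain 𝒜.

Seed the family with 𝒜 together with ∅ and X: { {}, { p }, { q }, { p, q }, { q, r }, X }.
Step 1 adds 2:
  { r }  = X∖{ p, q }
  { p, r }  = X∖{ q }
  (now 8)
Step 2: closed — nothing new.

Therefore σ(𝒜) = { {}, { p }, { q }, { r }, { p, q }, { p, r }, { q, r }, X } (|σ(𝒜)| = 8).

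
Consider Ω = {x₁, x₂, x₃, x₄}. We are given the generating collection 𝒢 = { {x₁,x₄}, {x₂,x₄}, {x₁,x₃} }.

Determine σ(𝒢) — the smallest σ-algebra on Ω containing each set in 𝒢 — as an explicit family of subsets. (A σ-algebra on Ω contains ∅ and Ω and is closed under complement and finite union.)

σ(𝒢) (16 sets): { {}, {x₁}, {x₂}, {x₃}, {x₄}, {x₁,x₂}, {x₁,x₃}, {x₁,x₄}, {x₂,x₃}, {x₂,x₄}, {x₃,x₄}, {x₁,x₂,x₃}, {x₁,x₂,x₄}, {x₁,x₃,x₄}, {x₂,x₃,x₄}, Ω }

Derivation:
Start: 𝒢 ∪ {∅, Ω} = { {}, {x₁,x₃}, {x₁,x₄}, {x₂,x₄}, Ω }.
Iteration 1 adds 3:
  {x₂,x₃}  = ᶜ of {x₁,x₄}
  {x₁,x₂,x₄}  = {x₁,x₄} ∪ {x₂,x₄}
  {x₁,x₃,x₄}  = {x₁,x₄} ∪ {x₁,x₃}
  |family| = 8
Iteration 2: +4 →
  {x₂}  = ᶜ of {x₁,x₃,x₄}
  {x₃}  = ᶜ of {x₁,x₂,x₄}
  {x₁,x₂,x₃}  = {x₂,x₃} ∪ {x₁,x₃}
  {x₂,x₃,x₄}  = {x₂,x₃} ∪ {x₂,x₄}
  |family| = 12
Iteration 3: +2 →
  {x₁}  = ᶜ of {x₂,x₃,x₄}
  {x₄}  = ᶜ of {x₁,x₂,x₃}
  |family| = 14
Iteration 4 (2 new):
  {x₁,x₂}  = {x₂} ∪ {x₁}
  {x₃,x₄}  = {x₃} ∪ {x₄}
  |family| = 16
Iteration 5: no new sets; the family is a σ-algebra.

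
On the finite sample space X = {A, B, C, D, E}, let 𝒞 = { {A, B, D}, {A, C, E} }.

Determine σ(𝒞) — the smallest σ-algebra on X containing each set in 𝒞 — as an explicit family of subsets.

Start: 𝒞 ∪ {∅, X} = { {}, {A, B, D}, {A, C, E}, X }.
Round 1: +2 →
  {B, D}  = complement {A, C, E}
  {C, E}  = complement {A, B, D}
  [6 total]
Round 2 (1 new):
  {B, C, D, E}  = {C, E} ∪ {B, D}
  [7 total]
Round 3. New:
  {A}  = complement {B, C, D, E}
  [8 total]
After Round 4 the family is unchanged; done.

σ(𝒞) = { {}, {A}, {B, D}, {C, E}, {A, B, D}, {A, C, E}, {B, C, D, E}, X }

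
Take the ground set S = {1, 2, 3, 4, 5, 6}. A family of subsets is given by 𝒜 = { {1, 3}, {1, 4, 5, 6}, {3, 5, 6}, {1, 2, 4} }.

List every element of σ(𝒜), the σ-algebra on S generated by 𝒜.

Answer: σ(𝒜) = { {}, {1}, {2}, {3}, {4}, {1, 2}, {1, 3}, {1, 4}, {2, 3}, {2, 4}, {3, 4}, {5, 6}, {1, 2, 3}, {1, 2, 4}, {1, 3, 4}, {1, 5, 6}, {2, 3, 4}, {2, 5, 6}, {3, 5, 6}, {4, 5, 6}, {1, 2, 3, 4}, {1, 2, 5, 6}, {1, 3, 5, 6}, {1, 4, 5, 6}, {2, 3, 5, 6}, {2, 4, 5, 6}, {3, 4, 5, 6}, {1, 2, 3, 5, 6}, {1, 2, 4, 5, 6}, {1, 3, 4, 5, 6}, {2, 3, 4, 5, 6}, S }

Trace:
Begin from { {}, {1, 3}, {1, 2, 4}, {3, 5, 6}, {1, 4, 5, 6}, S } (that is, 𝒜 plus ∅ and S).
Step 1 adds 6:
  {2, 3}  = S∖{1, 4, 5, 6}
  {1, 2, 3, 4}  = {1, 3} ∪ {1, 2, 4}
  {1, 3, 5, 6}  = {1, 3} ∪ {3, 5, 6}
  {2, 4, 5, 6}  = S∖{1, 3}
  {1, 2, 4, 5, 6}  = {1, 4, 5, 6} ∪ {1, 2, 4}
  {1, 3, 4, 5, 6}  = {1, 3} ∪ {1, 4, 5, 6}
  |family| = 12
Step 2 (8 new):
  {2}  = S∖{1, 3, 4, 5, 6}
  {3}  = S∖{1, 2, 4, 5, 6}
  {2, 4}  = S∖{1, 3, 5, 6}
  {5, 6}  = S∖{1, 2, 3, 4}
  {1, 2, 3}  = {2, 3} ∪ {1, 3}
  {2, 3, 5, 6}  = {2, 3} ∪ {3, 5, 6}
  {1, 2, 3, 5, 6}  = {1, 3, 5, 6} ∪ {2, 3}
  {2, 3, 4, 5, 6}  = {2, 4, 5, 6} ∪ {2, 3}
  |family| = 20
Step 3 (6 new):
  {1}  = S∖{2, 3, 4, 5, 6}
  {4}  = S∖{1, 2, 3, 5, 6}
  {1, 4}  = S∖{2, 3, 5, 6}
  {2, 3, 4}  = {2, 4} ∪ {3}
  {2, 5, 6}  = {5, 6} ∪ {2}
  {4, 5, 6}  = S∖{1, 2, 3}
  |family| = 26
Step 4 (6 new):
  {1, 2}  = {1} ∪ {2}
  {3, 4}  = {3} ∪ {4}
  {1, 3, 4}  = S∖{2, 5, 6}
  {1, 5, 6}  = S∖{2, 3, 4}
  {1, 2, 5, 6}  = {1} ∪ {2, 5, 6}
  {3, 4, 5, 6}  = {3} ∪ {4, 5, 6}
  |family| = 32
After Step 5 the family is unchanged; done.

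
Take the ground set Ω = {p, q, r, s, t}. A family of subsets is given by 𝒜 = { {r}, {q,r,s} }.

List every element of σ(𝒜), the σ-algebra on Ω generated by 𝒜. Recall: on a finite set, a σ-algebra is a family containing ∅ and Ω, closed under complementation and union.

Start: 𝒜 ∪ {∅, Ω} = { ∅, {r}, {q,r,s}, Ω }.
Step 1 adds 2:
  {p,t}  = Ω∖{q,r,s}
  {p,q,s,t}  = Ω∖{r}
  [6 total]
Step 2: 1 new —
  {p,r,t}  = {r} ∪ {p,t}
  [7 total]
Step 3: 1 new —
  {q,s}  = Ω∖{p,r,t}
  [8 total]
Step 4: closed — nothing new.

|σ(𝒜)| = 8.  σ(𝒜) = { ∅, {r}, {p,t}, {q,s}, {p,r,t}, {q,r,s}, {p,q,s,t}, Ω }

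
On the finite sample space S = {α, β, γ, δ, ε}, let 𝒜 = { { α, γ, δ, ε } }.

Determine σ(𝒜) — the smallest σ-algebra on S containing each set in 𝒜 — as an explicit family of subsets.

Answer: σ(𝒜) = { {  }, { β }, { α, γ, δ, ε }, S }

Derivation:
Seed the family with 𝒜 together with ∅ and S: { {  }, { α, γ, δ, ε }, S }.
Step 1 (1 new):
  { β }  = { α, γ, δ, ε }ᶜ
  [4 total]
Step 2: no new sets; the family is a σ-algebra.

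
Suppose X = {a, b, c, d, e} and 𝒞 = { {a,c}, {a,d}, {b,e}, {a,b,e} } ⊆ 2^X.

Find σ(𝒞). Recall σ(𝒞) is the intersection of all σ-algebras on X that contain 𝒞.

Answer: σ(𝒞) = { {}, {a}, {c}, {d}, {a,c}, {a,d}, {b,e}, {c,d}, {a,b,e}, {a,c,d}, {b,c,e}, {b,d,e}, {a,b,c,e}, {a,b,d,e}, {b,c,d,e}, X }

Derivation:
Begin from { {}, {a,c}, {a,d}, {b,e}, {a,b,e}, X } (that is, 𝒞 plus ∅ and X).
Round 1: 6 new —
  {c,d}  = complement {a,b,e}
  {a,c,d}  = complement {b,e}
  {b,c,e}  = complement {a,d}
  {b,d,e}  = complement {a,c}
  {a,b,c,e}  = {b,e} ∪ {a,c}
  {a,b,d,e}  = {b,e} ∪ {a,d}
  |family| = 12
Round 2 (3 new):
  {c}  = complement {a,b,d,e}
  {d}  = complement {a,b,c,e}
  {b,c,d,e}  = {b,e} ∪ {c,d}
  |family| = 15
Round 3. New:
  {a}  = complement {b,c,d,e}
  |family| = 16
Round 4: stable.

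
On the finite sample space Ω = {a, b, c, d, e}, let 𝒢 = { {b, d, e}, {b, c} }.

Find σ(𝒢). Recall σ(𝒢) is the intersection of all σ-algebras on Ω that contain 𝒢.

σ(𝒢) (16 sets): { {}, {a}, {b}, {c}, {a, b}, {a, c}, {b, c}, {d, e}, {a, b, c}, {a, d, e}, {b, d, e}, {c, d, e}, {a, b, d, e}, {a, c, d, e}, {b, c, d, e}, Ω }

Working:
Seed the family with 𝒢 together with ∅ and Ω: { {}, {b, c}, {b, d, e}, Ω }.
Iteration 1: 3 new —
  {a, c}  = {b, d, e}ᶜ
  {a, d, e}  = {b, c}ᶜ
  {b, c, d, e}  = {b, c} ∪ {b, d, e}
  (now 7)
Iteration 2 adds 4:
  {a}  = {b, c, d, e}ᶜ
  {a, b, c}  = {b, c} ∪ {a, c}
  {a, b, d, e}  = {a, d, e} ∪ {b, d, e}
  {a, c, d, e}  = {a, d, e} ∪ {a, c}
  (now 11)
Iteration 3: +3 →
  {b}  = {a, c, d, e}ᶜ
  {c}  = {a, b, d, e}ᶜ
  {d, e}  = {a, b, c}ᶜ
  (now 14)
Iteration 4: 2 new —
  {a, b}  = {b} ∪ {a}
  {c, d, e}  = {d, e} ∪ {c}
  (now 16)
Iteration 5: stable.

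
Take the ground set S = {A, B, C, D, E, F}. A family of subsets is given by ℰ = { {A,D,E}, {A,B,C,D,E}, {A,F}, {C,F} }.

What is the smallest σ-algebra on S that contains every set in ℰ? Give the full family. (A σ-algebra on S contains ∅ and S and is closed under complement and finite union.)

|σ(ℰ)| = 32.  σ(ℰ) = { ∅, {A}, {B}, {C}, {F}, {A,B}, {A,C}, {A,F}, {B,C}, {B,F}, {C,F}, {D,E}, {A,B,C}, {A,B,F}, {A,C,F}, {A,D,E}, {B,C,F}, {B,D,E}, {C,D,E}, {D,E,F}, {A,B,C,F}, {A,B,D,E}, {A,C,D,E}, {A,D,E,F}, {B,C,D,E}, {B,D,E,F}, {C,D,E,F}, {A,B,C,D,E}, {A,B,D,E,F}, {A,C,D,E,F}, {B,C,D,E,F}, S }

Working:
Initial family (6 sets): { ∅, {A,F}, {C,F}, {A,D,E}, {A,B,C,D,E}, S }.
Iteration 1 (7 new):
  {F}  = {A,B,C,D,E}ᶜ
  {A,C,F}  = {C,F} ∪ {A,F}
  {B,C,F}  = {A,D,E}ᶜ
  {A,B,D,E}  = {C,F}ᶜ
  {A,D,E,F}  = {A,D,E} ∪ {A,F}
  {B,C,D,E}  = {A,F}ᶜ
  {A,C,D,E,F}  = {A,D,E} ∪ {C,F}
  |family| = 13
Iteration 2 adds 6:
  {B}  = {A,C,D,E,F}ᶜ
  {B,C}  = {A,D,E,F}ᶜ
  {B,D,E}  = {A,C,F}ᶜ
  {A,B,C,F}  = {A,C,F} ∪ {B,C,F}
  {A,B,D,E,F}  = {A,F} ∪ {A,B,D,E}
  {B,C,D,E,F}  = {B,C,F} ∪ {B,C,D,E}
  |family| = 19
Iteration 3 (6 new):
  {A}  = {B,C,D,E,F}ᶜ
  {C}  = {A,B,D,E,F}ᶜ
  {B,F}  = {B} ∪ {F}
  {D,E}  = {A,B,C,F}ᶜ
  {A,B,F}  = {A,F} ∪ {B}
  {B,D,E,F}  = {B,D,E} ∪ {F}
  |family| = 25
Iteration 4: +7 →
  {A,B}  = {B} ∪ {A}
  {A,C}  = {B,D,E,F}ᶜ
  {A,B,C}  = {B,C} ∪ {A}
  {C,D,E}  = {A,B,F}ᶜ
  {D,E,F}  = {F} ∪ {D,E}
  {A,C,D,E}  = {B,F}ᶜ
  {C,D,E,F}  = {D,E} ∪ {C,F}
  |family| = 32
After Iteration 5 the family is unchanged; done.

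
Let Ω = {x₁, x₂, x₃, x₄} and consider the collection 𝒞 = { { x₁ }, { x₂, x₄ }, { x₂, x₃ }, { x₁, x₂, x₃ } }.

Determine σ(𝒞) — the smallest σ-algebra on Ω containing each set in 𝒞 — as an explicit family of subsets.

σ(𝒞) (16 sets): { {}, { x₁ }, { x₂ }, { x₃ }, { x₄ }, { x₁, x₂ }, { x₁, x₃ }, { x₁, x₄ }, { x₂, x₃ }, { x₂, x₄ }, { x₃, x₄ }, { x₁, x₂, x₃ }, { x₁, x₂, x₄ }, { x₁, x₃, x₄ }, { x₂, x₃, x₄ }, Ω }

Working:
Initial family (6 sets): { {}, { x₁ }, { x₂, x₃ }, { x₂, x₄ }, { x₁, x₂, x₃ }, Ω }.
Round 1 (5 new):
  { x₄ }  = complement { x₁, x₂, x₃ }
  { x₁, x₃ }  = complement { x₂, x₄ }
  { x₁, x₄ }  = complement { x₂, x₃ }
  { x₁, x₂, x₄ }  = { x₂, x₄ } ∪ { x₁ }
  { x₂, x₃, x₄ }  = complement { x₁ }
  [11 total]
Round 2 (2 new):
  { x₃ }  = complement { x₁, x₂, x₄ }
  { x₁, x₃, x₄ }  = { x₁, x₄ } ∪ { x₁, x₃ }
  [13 total]
Round 3. New:
  { x₂ }  = complement { x₁, x₃, x₄ }
  { x₃, x₄ }  = { x₃ } ∪ { x₄ }
  [15 total]
Round 4: 1 new —
  { x₁, x₂ }  = complement { x₃, x₄ }
  [16 total]
Round 5: closed — nothing new.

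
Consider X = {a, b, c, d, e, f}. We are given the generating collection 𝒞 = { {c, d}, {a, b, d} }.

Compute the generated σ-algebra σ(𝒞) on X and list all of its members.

Begin from { ∅, {c, d}, {a, b, d}, X } (that is, 𝒞 plus ∅ and X).
Step 1: +3 →
  {c, e, f}  = X∖{a, b, d}
  {a, b, c, d}  = {a, b, d} ∪ {c, d}
  {a, b, e, f}  = X∖{c, d}
  — 7 sets.
Step 2 (4 new):
  {e, f}  = X∖{a, b, c, d}
  {c, d, e, f}  = {c, d} ∪ {c, e, f}
  {a, b, c, e, f}  = {c, e, f} ∪ {a, b, e, f}
  {a, b, d, e, f}  = {a, b, d} ∪ {a, b, e, f}
  — 11 sets.
Step 3: +3 →
  {c}  = X∖{a, b, d, e, f}
  {d}  = X∖{a, b, c, e, f}
  {a, b}  = X∖{c, d, e, f}
  — 14 sets.
Step 4: 2 new —
  {a, b, c}  = {c} ∪ {a, b}
  {d, e, f}  = {e, f} ∪ {d}
  — 16 sets.
Step 5 adds nothing — fixpoint reached.

Hence σ(𝒞) has 16 members: { ∅, {c}, {d}, {a, b}, {c, d}, {e, f}, {a, b, c}, {a, b, d}, {c, e, f}, {d, e, f}, {a, b, c, d}, {a, b, e, f}, {c, d, e, f}, {a, b, c, e, f}, {a, b, d, e, f}, X }.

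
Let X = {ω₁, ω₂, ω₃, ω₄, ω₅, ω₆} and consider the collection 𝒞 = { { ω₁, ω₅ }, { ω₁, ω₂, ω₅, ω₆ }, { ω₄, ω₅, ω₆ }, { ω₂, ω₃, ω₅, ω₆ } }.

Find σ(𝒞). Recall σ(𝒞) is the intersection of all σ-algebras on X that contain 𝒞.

σ(𝒞) = { {  }, { ω₁ }, { ω₂ }, { ω₃ }, { ω₄ }, { ω₅ }, { ω₆ }, { ω₁, ω₂ }, { ω₁, ω₃ }, { ω₁, ω₄ }, { ω₁, ω₅ }, { ω₁, ω₆ }, { ω₂, ω₃ }, { ω₂, ω₄ }, { ω₂, ω₅ }, { ω₂, ω₆ }, { ω₃, ω₄ }, { ω₃, ω₅ }, { ω₃, ω₆ }, { ω₄, ω₅ }, { ω₄, ω₆ }, { ω₅, ω₆ }, { ω₁, ω₂, ω₃ }, { ω₁, ω₂, ω₄ }, { ω₁, ω₂, ω₅ }, { ω₁, ω₂, ω₆ }, { ω₁, ω₃, ω₄ }, { ω₁, ω₃, ω₅ }, { ω₁, ω₃, ω₆ }, { ω₁, ω₄, ω₅ }, { ω₁, ω₄, ω₆ }, { ω₁, ω₅, ω₆ }, { ω₂, ω₃, ω₄ }, { ω₂, ω₃, ω₅ }, { ω₂, ω₃, ω₆ }, { ω₂, ω₄, ω₅ }, { ω₂, ω₄, ω₆ }, { ω₂, ω₅, ω₆ }, { ω₃, ω₄, ω₅ }, { ω₃, ω₄, ω₆ }, { ω₃, ω₅, ω₆ }, { ω₄, ω₅, ω₆ }, { ω₁, ω₂, ω₃, ω₄ }, { ω₁, ω₂, ω₃, ω₅ }, { ω₁, ω₂, ω₃, ω₆ }, { ω₁, ω₂, ω₄, ω₅ }, { ω₁, ω₂, ω₄, ω₆ }, { ω₁, ω₂, ω₅, ω₆ }, { ω₁, ω₃, ω₄, ω₅ }, { ω₁, ω₃, ω₄, ω₆ }, { ω₁, ω₃, ω₅, ω₆ }, { ω₁, ω₄, ω₅, ω₆ }, { ω₂, ω₃, ω₄, ω₅ }, { ω₂, ω₃, ω₄, ω₆ }, { ω₂, ω₃, ω₅, ω₆ }, { ω₂, ω₄, ω₅, ω₆ }, { ω₃, ω₄, ω₅, ω₆ }, { ω₁, ω₂, ω₃, ω₄, ω₅ }, { ω₁, ω₂, ω₃, ω₄, ω₆ }, { ω₁, ω₂, ω₃, ω₅, ω₆ }, { ω₁, ω₂, ω₄, ω₅, ω₆ }, { ω₁, ω₃, ω₄, ω₅, ω₆ }, { ω₂, ω₃, ω₄, ω₅, ω₆ }, X }

Derivation:
Start: 𝒞 ∪ {∅, X} = { {  }, { ω₁, ω₅ }, { ω₄, ω₅, ω₆ }, { ω₁, ω₂, ω₅, ω₆ }, { ω₂, ω₃, ω₅, ω₆ }, X }.
Step 1: +8 →
  { ω₁, ω₄ }  = X∖{ ω₂, ω₃, ω₅, ω₆ }
  { ω₃, ω₄ }  = X∖{ ω₁, ω₂, ω₅, ω₆ }
  { ω₁, ω₂, ω₃ }  = X∖{ ω₄, ω₅, ω₆ }
  { ω₁, ω₄, ω₅, ω₆ }  = { ω₁, ω₅ } ∪ { ω₄, ω₅, ω₆ }
  { ω₂, ω₃, ω₄, ω₆ }  = X∖{ ω₁, ω₅ }
  { ω₁, ω₂, ω₃, ω₅, ω₆ }  = { ω₁, ω₅ } ∪ { ω₂, ω₃, ω₅, ω₆ }
  { ω₁, ω₂, ω₄, ω₅, ω₆ }  = { ω₄, ω₅, ω₆ } ∪ { ω₁, ω₂, ω₅, ω₆ }
  { ω₂, ω₃, ω₄, ω₅, ω₆ }  = { ω₄, ω₅, ω₆ } ∪ { ω₂, ω₃, ω₅, ω₆ }
Step 2. New:
  { ω₁ }  = X∖{ ω₂, ω₃, ω₄, ω₅, ω₆ }
  { ω₃ }  = X∖{ ω₁, ω₂, ω₄, ω₅, ω₆ }
  { ω₄ }  = X∖{ ω₁, ω₂, ω₃, ω₅, ω₆ }
  { ω₂, ω₃ }  = X∖{ ω₁, ω₄, ω₅, ω₆ }
  { ω₁, ω₃, ω₄ }  = { ω₃, ω₄ } ∪ { ω₁, ω₄ }
  { ω₁, ω₄, ω₅ }  = { ω₁, ω₄ } ∪ { ω₁, ω₅ }
  { ω₁, ω₂, ω₃, ω₄ }  = { ω₃, ω₄ } ∪ { ω₁, ω₂, ω₃ }
  { ω₁, ω₂, ω₃, ω₅ }  = { ω₁, ω₂, ω₃ } ∪ { ω₁, ω₅ }
  { ω₁, ω₃, ω₄, ω₅ }  = { ω₃, ω₄ } ∪ { ω₁, ω₅ }
  { ω₃, ω₄, ω₅, ω₆ }  = { ω₃, ω₄ } ∪ { ω₄, ω₅, ω₆ }
  { ω₁, ω₂, ω₃, ω₄, ω₆ }  = { ω₁, ω₂, ω₃ } ∪ { ω₂, ω₃, ω₄, ω₆ }
  { ω₁, ω₃, ω₄, ω₅, ω₆ }  = { ω₃, ω₄ } ∪ { ω₁, ω₄, ω₅, ω₆ }
Step 3. New:
  { ω₂ }  = X∖{ ω₁, ω₃, ω₄, ω₅, ω₆ }
  { ω₅ }  = X∖{ ω₁, ω₂, ω₃, ω₄, ω₆ }
  { ω₁, ω₂ }  = X∖{ ω₃, ω₄, ω₅, ω₆ }
  { ω₁, ω₃ }  = { ω₃ } ∪ { ω₁ }
  { ω₂, ω₆ }  = X∖{ ω₁, ω₃, ω₄, ω₅ }
  { ω₄, ω₆ }  = X∖{ ω₁, ω₂, ω₃, ω₅ }
  { ω₅, ω₆ }  = X∖{ ω₁, ω₂, ω₃, ω₄ }
  { ω₁, ω₃, ω₅ }  = { ω₁, ω₅ } ∪ { ω₃ }
  { ω₂, ω₃, ω₄ }  = { ω₃, ω₄ } ∪ { ω₂, ω₃ }
  { ω₂, ω₃, ω₆ }  = X∖{ ω₁, ω₄, ω₅ }
  { ω₂, ω₅, ω₆ }  = X∖{ ω₁, ω₃, ω₄ }
  { ω₁, ω₂, ω₃, ω₄, ω₅ }  = { ω₃, ω₄ } ∪ { ω₁, ω₂, ω₃, ω₅ }
Step 4 (22 new):
  { ω₆ }  = X∖{ ω₁, ω₂, ω₃, ω₄, ω₅ }
  { ω₂, ω₄ }  = { ω₂ } ∪ { ω₄ }
  { ω₂, ω₅ }  = { ω₂ } ∪ { ω₅ }
  { ω₃, ω₅ }  = { ω₃ } ∪ { ω₅ }
  { ω₄, ω₅ }  = { ω₄ } ∪ { ω₅ }
  { ω₁, ω₂, ω₄ }  = { ω₂ } ∪ { ω₁, ω₄ }
  { ω₁, ω₂, ω₅ }  = { ω₂ } ∪ { ω₁, ω₅ }
  { ω₁, ω₂, ω₆ }  = { ω₁, ω₂ } ∪ { ω₂, ω₆ }
  { ω₁, ω₄, ω₆ }  = { ω₁ } ∪ { ω₄, ω₆ }
  { ω₁, ω₅, ω₆ }  = X∖{ ω₂, ω₃, ω₄ }
  { ω₂, ω₃, ω₅ }  = { ω₂, ω₃ } ∪ { ω₅ }
  { ω₂, ω₄, ω₆ }  = X∖{ ω₁, ω₃, ω₅ }
  { ω₃, ω₄, ω₅ }  = { ω₃, ω₄ } ∪ { ω₅ }
  { ω₃, ω₄, ω₆ }  = { ω₃, ω₄ } ∪ { ω₄, ω₆ }
  { ω₃, ω₅, ω₆ }  = { ω₃ } ∪ { ω₅, ω₆ }
  { ω₁, ω₂, ω₃, ω₆ }  = { ω₁, ω₃ } ∪ { ω₂, ω₃, ω₆ }
  { ω₁, ω₂, ω₄, ω₅ }  = { ω₂ } ∪ { ω₁, ω₄, ω₅ }
  { ω₁, ω₂, ω₄, ω₆ }  = { ω₁, ω₂ } ∪ { ω₄, ω₆ }
  { ω₁, ω₃, ω₄, ω₆ }  = { ω₁, ω₃ } ∪ { ω₄, ω₆ }
  { ω₁, ω₃, ω₅, ω₆ }  = { ω₁, ω₃, ω₅ } ∪ { ω₅, ω₆ }
  { ω₂, ω₃, ω₄, ω₅ }  = { ω₂, ω₃, ω₄ } ∪ { ω₅ }
  { ω₂, ω₄, ω₅, ω₆ }  = X∖{ ω₁, ω₃ }
Step 5: 4 new —
  { ω₁, ω₆ }  = X∖{ ω₂, ω₃, ω₄, ω₅ }
  { ω₃, ω₆ }  = X∖{ ω₁, ω₂, ω₄, ω₅ }
  { ω₁, ω₃, ω₆ }  = { ω₁, ω₃ } ∪ { ω₆ }
  { ω₂, ω₄, ω₅ }  = { ω₂, ω₅ } ∪ { ω₄, ω₅ }
Step 6: stable.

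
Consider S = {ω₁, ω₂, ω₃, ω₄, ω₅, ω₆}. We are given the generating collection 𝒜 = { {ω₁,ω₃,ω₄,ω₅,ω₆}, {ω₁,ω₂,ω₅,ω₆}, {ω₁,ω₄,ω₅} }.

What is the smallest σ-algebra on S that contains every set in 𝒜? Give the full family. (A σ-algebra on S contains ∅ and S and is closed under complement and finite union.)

|σ(𝒜)| = 32.  σ(𝒜) = { {}, {ω₂}, {ω₃}, {ω₄}, {ω₆}, {ω₁,ω₅}, {ω₂,ω₃}, {ω₂,ω₄}, {ω₂,ω₆}, {ω₃,ω₄}, {ω₃,ω₆}, {ω₄,ω₆}, {ω₁,ω₂,ω₅}, {ω₁,ω₃,ω₅}, {ω₁,ω₄,ω₅}, {ω₁,ω₅,ω₆}, {ω₂,ω₃,ω₄}, {ω₂,ω₃,ω₆}, {ω₂,ω₄,ω₆}, {ω₃,ω₄,ω₆}, {ω₁,ω₂,ω₃,ω₅}, {ω₁,ω₂,ω₄,ω₅}, {ω₁,ω₂,ω₅,ω₆}, {ω₁,ω₃,ω₄,ω₅}, {ω₁,ω₃,ω₅,ω₆}, {ω₁,ω₄,ω₅,ω₆}, {ω₂,ω₃,ω₄,ω₆}, {ω₁,ω₂,ω₃,ω₄,ω₅}, {ω₁,ω₂,ω₃,ω₅,ω₆}, {ω₁,ω₂,ω₄,ω₅,ω₆}, {ω₁,ω₃,ω₄,ω₅,ω₆}, S }

Trace:
Take S₀ = 𝒜 ∪ {∅, S} = { {}, {ω₁,ω₄,ω₅}, {ω₁,ω₂,ω₅,ω₆}, {ω₁,ω₃,ω₄,ω₅,ω₆}, S }.
Step 1: 4 new —
  {ω₂}  = {ω₁,ω₃,ω₄,ω₅,ω₆}ᶜ
  {ω₃,ω₄}  = {ω₁,ω₂,ω₅,ω₆}ᶜ
  {ω₂,ω₃,ω₆}  = {ω₁,ω₄,ω₅}ᶜ
  {ω₁,ω₂,ω₄,ω₅,ω₆}  = {ω₁,ω₄,ω₅} ∪ {ω₁,ω₂,ω₅,ω₆}
Step 2: +6 →
  {ω₃}  = {ω₁,ω₂,ω₄,ω₅,ω₆}ᶜ
  {ω₂,ω₃,ω₄}  = {ω₃,ω₄} ∪ {ω₂}
  {ω₁,ω₂,ω₄,ω₅}  = {ω₁,ω₄,ω₅} ∪ {ω₂}
  {ω₁,ω₃,ω₄,ω₅}  = {ω₁,ω₄,ω₅} ∪ {ω₃,ω₄}
  {ω₂,ω₃,ω₄,ω₆}  = {ω₃,ω₄} ∪ {ω₂,ω₃,ω₆}
  {ω₁,ω₂,ω₃,ω₅,ω₆}  = {ω₂,ω₃,ω₆} ∪ {ω₁,ω₂,ω₅,ω₆}
Step 3 adds 7:
  {ω₄}  = {ω₁,ω₂,ω₃,ω₅,ω₆}ᶜ
  {ω₁,ω₅}  = {ω₂,ω₃,ω₄,ω₆}ᶜ
  {ω₂,ω₃}  = {ω₃} ∪ {ω₂}
  {ω₂,ω₆}  = {ω₁,ω₃,ω₄,ω₅}ᶜ
  {ω₃,ω₆}  = {ω₁,ω₂,ω₄,ω₅}ᶜ
  {ω₁,ω₅,ω₆}  = {ω₂,ω₃,ω₄}ᶜ
  {ω₁,ω₂,ω₃,ω₄,ω₅}  = {ω₁,ω₄,ω₅} ∪ {ω₂,ω₃,ω₄}
Step 4 (9 new):
  {ω₆}  = {ω₁,ω₂,ω₃,ω₄,ω₅}ᶜ
  {ω₂,ω₄}  = {ω₂} ∪ {ω₄}
  {ω₁,ω₂,ω₅}  = {ω₂} ∪ {ω₁,ω₅}
  {ω₁,ω₃,ω₅}  = {ω₁,ω₅} ∪ {ω₃}
  {ω₂,ω₄,ω₆}  = {ω₂,ω₆} ∪ {ω₄}
  {ω₃,ω₄,ω₆}  = {ω₃,ω₄} ∪ {ω₃,ω₆}
  {ω₁,ω₂,ω₃,ω₅}  = {ω₁,ω₅} ∪ {ω₂,ω₃}
  {ω₁,ω₃,ω₅,ω₆}  = {ω₁,ω₅,ω₆} ∪ {ω₃}
  {ω₁,ω₄,ω₅,ω₆}  = {ω₂,ω₃}ᶜ
Step 5 (1 new):
  {ω₄,ω₆}  = {ω₁,ω₂,ω₃,ω₅}ᶜ
Step 6: no new sets; the family is a σ-algebra.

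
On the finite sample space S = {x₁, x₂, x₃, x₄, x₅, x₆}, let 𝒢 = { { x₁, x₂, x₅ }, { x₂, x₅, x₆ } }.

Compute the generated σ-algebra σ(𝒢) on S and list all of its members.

Begin from { {}, { x₁, x₂, x₅ }, { x₂, x₅, x₆ }, S } (that is, 𝒢 plus ∅ and S).
Pass 1. New:
  { x₁, x₃, x₄ }  = S∖{ x₂, x₅, x₆ }
  { x₃, x₄, x₆ }  = S∖{ x₁, x₂, x₅ }
  { x₁, x₂, x₅, x₆ }  = { x₁, x₂, x₅ } ∪ { x₂, x₅, x₆ }
  [7 total]
Pass 2 (4 new):
  { x₃, x₄ }  = S∖{ x₁, x₂, x₅, x₆ }
  { x₁, x₃, x₄, x₆ }  = { x₁, x₃, x₄ } ∪ { x₃, x₄, x₆ }
  { x₁, x₂, x₃, x₄, x₅ }  = { x₁, x₂, x₅ } ∪ { x₁, x₃, x₄ }
  { x₂, x₃, x₄, x₅, x₆ }  = { x₃, x₄, x₆ } ∪ { x₂, x₅, x₆ }
  [11 total]
Pass 3 adds 3:
  { x₁ }  = S∖{ x₂, x₃, x₄, x₅, x₆ }
  { x₆ }  = S∖{ x₁, x₂, x₃, x₄, x₅ }
  { x₂, x₅ }  = S∖{ x₁, x₃, x₄, x₆ }
  [14 total]
Pass 4 (2 new):
  { x₁, x₆ }  = { x₆ } ∪ { x₁ }
  { x₂, x₃, x₄, x₅ }  = { x₂, x₅ } ∪ { x₃, x₄ }
  [16 total]
Pass 5 adds nothing — fixpoint reached.

|σ(𝒢)| = 16.  σ(𝒢) = { {}, { x₁ }, { x₆ }, { x₁, x₆ }, { x₂, x₅ }, { x₃, x₄ }, { x₁, x₂, x₅ }, { x₁, x₃, x₄ }, { x₂, x₅, x₆ }, { x₃, x₄, x₆ }, { x₁, x₂, x₅, x₆ }, { x₁, x₃, x₄, x₆ }, { x₂, x₃, x₄, x₅ }, { x₁, x₂, x₃, x₄, x₅ }, { x₂, x₃, x₄, x₅, x₆ }, S }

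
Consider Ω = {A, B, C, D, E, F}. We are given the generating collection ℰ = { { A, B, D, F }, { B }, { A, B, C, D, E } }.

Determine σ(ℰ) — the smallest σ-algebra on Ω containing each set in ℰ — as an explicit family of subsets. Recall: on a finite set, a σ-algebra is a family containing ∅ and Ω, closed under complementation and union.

Begin from { ∅, { B }, { A, B, D, F }, { A, B, C, D, E }, Ω } (that is, ℰ plus ∅ and Ω).
Step 1 adds 3:
  { F }  = ᶜ of { A, B, C, D, E }
  { C, E }  = ᶜ of { A, B, D, F }
  { A, C, D, E, F }  = ᶜ of { B }
Step 2 adds 3:
  { B, F }  = { B } ∪ { F }
  { B, C, E }  = { C, E } ∪ { B }
  { C, E, F }  = { C, E } ∪ { F }
Step 3 adds 4:
  { A, B, D }  = ᶜ of { C, E, F }
  { A, D, F }  = ᶜ of { B, C, E }
  { A, C, D, E }  = ᶜ of { B, F }
  { B, C, E, F }  = { B, C, E } ∪ { C, E, F }
Step 4: +1 →
  { A, D }  = ᶜ of { B, C, E, F }
Step 5: no new sets; the family is a σ-algebra.

σ(ℰ) = { ∅, { B }, { F }, { A, D }, { B, F }, { C, E }, { A, B, D }, { A, D, F }, { B, C, E }, { C, E, F }, { A, B, D, F }, { A, C, D, E }, { B, C, E, F }, { A, B, C, D, E }, { A, C, D, E, F }, Ω }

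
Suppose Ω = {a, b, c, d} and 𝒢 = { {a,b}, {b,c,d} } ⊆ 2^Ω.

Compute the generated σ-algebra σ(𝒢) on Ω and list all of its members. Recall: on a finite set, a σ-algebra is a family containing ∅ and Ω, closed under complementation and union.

Start: 𝒢 ∪ {∅, Ω} = { {}, {a,b}, {b,c,d}, Ω }.
Step 1 adds 2:
  {a}  = {b,c,d}ᶜ
  {c,d}  = {a,b}ᶜ
  [6 total]
Step 2 adds 1:
  {a,c,d}  = {c,d} ∪ {a}
  [7 total]
Step 3: +1 →
  {b}  = {a,c,d}ᶜ
  [8 total]
Step 4: stable.

Therefore σ(𝒢) = { {}, {a}, {b}, {a,b}, {c,d}, {a,c,d}, {b,c,d}, Ω } (|σ(𝒢)| = 8).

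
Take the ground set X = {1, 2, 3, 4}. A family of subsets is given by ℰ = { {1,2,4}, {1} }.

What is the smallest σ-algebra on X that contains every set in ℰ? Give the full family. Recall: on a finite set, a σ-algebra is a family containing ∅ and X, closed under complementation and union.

Answer: σ(ℰ) = { ∅, {1}, {3}, {1,3}, {2,4}, {1,2,4}, {2,3,4}, X }

Working:
Initial family (4 sets): { ∅, {1}, {1,2,4}, X }.
Iteration 1: +2 →
  {3}  = complement {1,2,4}
  {2,3,4}  = complement {1}
  |family| = 6
Iteration 2: 1 new —
  {1,3}  = {3} ∪ {1}
  |family| = 7
Iteration 3 (1 new):
  {2,4}  = complement {1,3}
  |family| = 8
Iteration 4 adds nothing — fixpoint reached.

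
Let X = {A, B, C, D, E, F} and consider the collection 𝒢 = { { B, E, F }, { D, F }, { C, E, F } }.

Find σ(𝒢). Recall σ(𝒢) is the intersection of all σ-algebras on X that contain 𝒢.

Take S₀ = 𝒢 ∪ {∅, X} = { {}, { D, F }, { B, E, F }, { C, E, F }, X }.
Iteration 1. New:
  { A, B, D }  = { C, E, F }ᶜ
  { A, C, D }  = { B, E, F }ᶜ
  { A, B, C, E }  = { D, F }ᶜ
  { B, C, E, F }  = { C, E, F } ∪ { B, E, F }
  { B, D, E, F }  = { B, E, F } ∪ { D, F }
  { C, D, E, F }  = { C, E, F } ∪ { D, F }
Iteration 2 adds 11:
  { A, B }  = { C, D, E, F }ᶜ
  { A, C }  = { B, D, E, F }ᶜ
  { A, D }  = { B, C, E, F }ᶜ
  { A, B, C, D }  = { A, B, D } ∪ { A, C, D }
  { A, B, D, F }  = { A, B, D } ∪ { D, F }
  { A, C, D, F }  = { A, C, D } ∪ { D, F }
  { A, B, C, D, E }  = { A, B, D } ∪ { A, B, C, E }
  { A, B, C, E, F }  = { B, E, F } ∪ { A, B, C, E }
  { A, B, D, E, F }  = { B, E, F } ∪ { A, B, D }
  { A, C, D, E, F }  = { C, D, E, F } ∪ { A, C, D }
  { B, C, D, E, F }  = { C, D, E, F } ∪ { B, E, F }
Iteration 3. New:
  { A }  = { B, C, D, E, F }ᶜ
  { B }  = { A, C, D, E, F }ᶜ
  { C }  = { A, B, D, E, F }ᶜ
  { D }  = { A, B, C, E, F }ᶜ
  { F }  = { A, B, C, D, E }ᶜ
  { B, E }  = { A, C, D, F }ᶜ
  { C, E }  = { A, B, D, F }ᶜ
  { E, F }  = { A, B, C, D }ᶜ
  { A, B, C }  = { A, C } ∪ { A, B }
  { A, D, F }  = { A, D } ∪ { D, F }
  { A, B, E, F }  = { A, B } ∪ { B, E, F }
  { A, C, E, F }  = { A, C } ∪ { C, E, F }
  { A, B, C, D, F }  = { A, C, D } ∪ { A, B, D, F }
Iteration 4 adds 22:
  { E }  = { A, B, C, D, F }ᶜ
  { A, F }  = { A } ∪ { F }
  { B, C }  = { B } ∪ { C }
  { B, D }  = { A, C, E, F }ᶜ
  { B, F }  = { B } ∪ { F }
  { C, D }  = { A, B, E, F }ᶜ
  { C, F }  = { F } ∪ { C }
  { A, B, E }  = { B, E } ∪ { A, B }
  { A, B, F }  = { A, B } ∪ { F }
  { A, C, E }  = { A } ∪ { C, E }
  { A, C, F }  = { F } ∪ { A, C }
  { A, E, F }  = { E, F } ∪ { A }
  { B, C, E }  = { A, D, F }ᶜ
  { B, D, E }  = { B, E } ∪ { D }
  { B, D, F }  = { B } ∪ { D, F }
  { C, D, E }  = { D } ∪ { C, E }
  { C, D, F }  = { C } ∪ { D, F }
  { D, E, F }  = { A, B, C }ᶜ
  { A, B, C, F }  = { A, B, C } ∪ { F }
  { A, B, D, E }  = { B, E } ∪ { A, B, D }
  { A, C, D, E }  = { A, C, D } ∪ { C, E }
  { A, D, E, F }  = { E, F } ∪ { A, D, F }
Iteration 5 adds 7:
  { A, E }  = { E } ∪ { A }
  { D, E }  = { A, B, C, F }ᶜ
  { A, D, E }  = { A, D } ∪ { E }
  { B, C, D }  = { A, E, F }ᶜ
  { B, C, F }  = { B } ∪ { C, F }
  { B, C, D, E }  = { A, F }ᶜ
  { B, C, D, F }  = { B, D, F } ∪ { C, D }
Iteration 6: already closed under ᶜ and ∪.

Therefore σ(𝒢) = { {}, { A }, { B }, { C }, { D }, { E }, { F }, { A, B }, { A, C }, { A, D }, { A, E }, { A, F }, { B, C }, { B, D }, { B, E }, { B, F }, { C, D }, { C, E }, { C, F }, { D, E }, { D, F }, { E, F }, { A, B, C }, { A, B, D }, { A, B, E }, { A, B, F }, { A, C, D }, { A, C, E }, { A, C, F }, { A, D, E }, { A, D, F }, { A, E, F }, { B, C, D }, { B, C, E }, { B, C, F }, { B, D, E }, { B, D, F }, { B, E, F }, { C, D, E }, { C, D, F }, { C, E, F }, { D, E, F }, { A, B, C, D }, { A, B, C, E }, { A, B, C, F }, { A, B, D, E }, { A, B, D, F }, { A, B, E, F }, { A, C, D, E }, { A, C, D, F }, { A, C, E, F }, { A, D, E, F }, { B, C, D, E }, { B, C, D, F }, { B, C, E, F }, { B, D, E, F }, { C, D, E, F }, { A, B, C, D, E }, { A, B, C, D, F }, { A, B, C, E, F }, { A, B, D, E, F }, { A, C, D, E, F }, { B, C, D, E, F }, X } (|σ(𝒢)| = 64).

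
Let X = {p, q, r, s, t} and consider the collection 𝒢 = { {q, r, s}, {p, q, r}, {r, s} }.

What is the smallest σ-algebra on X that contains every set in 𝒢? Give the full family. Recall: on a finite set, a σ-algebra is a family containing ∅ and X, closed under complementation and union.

Seed the family with 𝒢 together with ∅ and X: { ∅, {r, s}, {p, q, r}, {q, r, s}, X }.
Pass 1 adds 4:
  {p, t}  = X∖{q, r, s}
  {s, t}  = X∖{p, q, r}
  {p, q, t}  = X∖{r, s}
  {p, q, r, s}  = {r, s} ∪ {p, q, r}
Pass 2: +7 →
  {t}  = X∖{p, q, r, s}
  {p, s, t}  = {s, t} ∪ {p, t}
  {r, s, t}  = {r, s} ∪ {s, t}
  {p, q, r, t}  = {p, q, r} ∪ {p, q, t}
  {p, q, s, t}  = {s, t} ∪ {p, q, t}
  {p, r, s, t}  = {r, s} ∪ {p, t}
  {q, r, s, t}  = {q, r, s} ∪ {s, t}
Pass 3: 6 new —
  {p}  = X∖{q, r, s, t}
  {q}  = X∖{p, r, s, t}
  {r}  = X∖{p, q, s, t}
  {s}  = X∖{p, q, r, t}
  {p, q}  = X∖{r, s, t}
  {q, r}  = X∖{p, s, t}
Pass 4 (10 new):
  {p, r}  = {r} ∪ {p}
  {p, s}  = {s} ∪ {p}
  {q, s}  = {q} ∪ {s}
  {q, t}  = {q} ∪ {t}
  {r, t}  = {t} ∪ {r}
  {p, q, s}  = {p, q} ∪ {s}
  {p, r, s}  = {r, s} ∪ {p}
  {p, r, t}  = {r} ∪ {p, t}
  {q, r, t}  = {t} ∪ {q, r}
  {q, s, t}  = {q} ∪ {s, t}
Pass 5 adds nothing — fixpoint reached.

|σ(𝒢)| = 32.  σ(𝒢) = { ∅, {p}, {q}, {r}, {s}, {t}, {p, q}, {p, r}, {p, s}, {p, t}, {q, r}, {q, s}, {q, t}, {r, s}, {r, t}, {s, t}, {p, q, r}, {p, q, s}, {p, q, t}, {p, r, s}, {p, r, t}, {p, s, t}, {q, r, s}, {q, r, t}, {q, s, t}, {r, s, t}, {p, q, r, s}, {p, q, r, t}, {p, q, s, t}, {p, r, s, t}, {q, r, s, t}, X }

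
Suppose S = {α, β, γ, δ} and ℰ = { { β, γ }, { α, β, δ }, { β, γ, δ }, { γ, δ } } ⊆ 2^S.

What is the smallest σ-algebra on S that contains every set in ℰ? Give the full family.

Initial family (6 sets): { {  }, { β, γ }, { γ, δ }, { α, β, δ }, { β, γ, δ }, S }.
Pass 1: 4 new —
  { α }  = { β, γ, δ }ᶜ
  { γ }  = { α, β, δ }ᶜ
  { α, β }  = { γ, δ }ᶜ
  { α, δ }  = { β, γ }ᶜ
  (now 10)
Pass 2 (3 new):
  { α, γ }  = { γ } ∪ { α }
  { α, β, γ }  = { α, β } ∪ { γ }
  { α, γ, δ }  = { γ, δ } ∪ { α, δ }
  (now 13)
Pass 3: 3 new —
  { β }  = { α, γ, δ }ᶜ
  { δ }  = { α, β, γ }ᶜ
  { β, δ }  = { α, γ }ᶜ
  (now 16)
After Pass 4 the family is unchanged; done.

Hence σ(ℰ) has 16 members: { {  }, { α }, { β }, { γ }, { δ }, { α, β }, { α, γ }, { α, δ }, { β, γ }, { β, δ }, { γ, δ }, { α, β, γ }, { α, β, δ }, { α, γ, δ }, { β, γ, δ }, S }.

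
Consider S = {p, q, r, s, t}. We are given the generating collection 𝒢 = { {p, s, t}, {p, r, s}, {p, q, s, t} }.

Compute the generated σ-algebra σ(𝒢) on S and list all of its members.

|σ(𝒢)| = 16.  σ(𝒢) = { {}, {q}, {r}, {t}, {p, s}, {q, r}, {q, t}, {r, t}, {p, q, s}, {p, r, s}, {p, s, t}, {q, r, t}, {p, q, r, s}, {p, q, s, t}, {p, r, s, t}, S }

Trace:
Begin from { {}, {p, r, s}, {p, s, t}, {p, q, s, t}, S } (that is, 𝒢 plus ∅ and S).
Iteration 1: 4 new —
  {r}  = complement {p, q, s, t}
  {q, r}  = complement {p, s, t}
  {q, t}  = complement {p, r, s}
  {p, r, s, t}  = {p, s, t} ∪ {p, r, s}
  |family| = 9
Iteration 2 adds 3:
  {q}  = complement {p, r, s, t}
  {q, r, t}  = {q, t} ∪ {r}
  {p, q, r, s}  = {p, r, s} ∪ {q, r}
  |family| = 12
Iteration 3: 2 new —
  {t}  = complement {p, q, r, s}
  {p, s}  = complement {q, r, t}
  |family| = 14
Iteration 4: 2 new —
  {r, t}  = {r} ∪ {t}
  {p, q, s}  = {p, s} ∪ {q}
  |family| = 16
Iteration 5 adds nothing — fixpoint reached.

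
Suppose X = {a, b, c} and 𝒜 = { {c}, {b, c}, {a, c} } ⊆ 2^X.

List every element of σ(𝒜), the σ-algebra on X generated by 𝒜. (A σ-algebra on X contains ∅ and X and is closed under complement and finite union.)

Initial family (5 sets): { {}, {c}, {a, c}, {b, c}, X }.
Iteration 1: 3 new —
  {a}  = {b, c}ᶜ
  {b}  = {a, c}ᶜ
  {a, b}  = {c}ᶜ
  (now 8)
Iteration 2: closed — nothing new.

Hence σ(𝒜) has 8 members: { {}, {a}, {b}, {c}, {a, b}, {a, c}, {b, c}, X }.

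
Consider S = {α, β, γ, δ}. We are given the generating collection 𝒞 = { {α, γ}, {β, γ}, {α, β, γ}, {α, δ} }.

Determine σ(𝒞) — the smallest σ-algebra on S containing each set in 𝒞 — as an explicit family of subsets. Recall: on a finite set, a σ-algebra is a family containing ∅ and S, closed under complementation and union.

Initial family (6 sets): { ∅, {α, γ}, {α, δ}, {β, γ}, {α, β, γ}, S }.
Step 1: +3 →
  {δ}  = ᶜ of {α, β, γ}
  {β, δ}  = ᶜ of {α, γ}
  {α, γ, δ}  = {α, δ} ∪ {α, γ}
  (now 9)
Step 2 (3 new):
  {β}  = ᶜ of {α, γ, δ}
  {α, β, δ}  = {α, δ} ∪ {β, δ}
  {β, γ, δ}  = {β, γ} ∪ {δ}
  (now 12)
Step 3: +2 →
  {α}  = ᶜ of {β, γ, δ}
  {γ}  = ᶜ of {α, β, δ}
  (now 14)
Step 4 (2 new):
  {α, β}  = {β} ∪ {α}
  {γ, δ}  = {γ} ∪ {δ}
  (now 16)
Step 5: no new sets; the family is a σ-algebra.

Therefore σ(𝒞) = { ∅, {α}, {β}, {γ}, {δ}, {α, β}, {α, γ}, {α, δ}, {β, γ}, {β, δ}, {γ, δ}, {α, β, γ}, {α, β, δ}, {α, γ, δ}, {β, γ, δ}, S } (|σ(𝒞)| = 16).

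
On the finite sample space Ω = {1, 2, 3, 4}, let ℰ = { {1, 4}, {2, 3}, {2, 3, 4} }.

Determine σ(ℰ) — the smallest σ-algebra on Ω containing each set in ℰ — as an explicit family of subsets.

σ(ℰ) (8 sets): { {}, {1}, {4}, {1, 4}, {2, 3}, {1, 2, 3}, {2, 3, 4}, Ω }

Trace:
Seed the family with ℰ together with ∅ and Ω: { {}, {1, 4}, {2, 3}, {2, 3, 4}, Ω }.
Step 1 (1 new):
  {1}  = complement {2, 3, 4}
  [6 total]
Step 2: +1 →
  {1, 2, 3}  = {2, 3} ∪ {1}
  [7 total]
Step 3: 1 new —
  {4}  = complement {1, 2, 3}
  [8 total]
Step 4: stable.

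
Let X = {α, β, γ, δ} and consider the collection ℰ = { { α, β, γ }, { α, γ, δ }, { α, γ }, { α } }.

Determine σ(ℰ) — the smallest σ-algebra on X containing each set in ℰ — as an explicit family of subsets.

σ(ℰ) = { ∅, { α }, { β }, { γ }, { δ }, { α, β }, { α, γ }, { α, δ }, { β, γ }, { β, δ }, { γ, δ }, { α, β, γ }, { α, β, δ }, { α, γ, δ }, { β, γ, δ }, X }

Derivation:
Take S₀ = ℰ ∪ {∅, X} = { ∅, { α }, { α, γ }, { α, β, γ }, { α, γ, δ }, X }.
Iteration 1 (4 new):
  { β }  = complement { α, γ, δ }
  { δ }  = complement { α, β, γ }
  { β, δ }  = complement { α, γ }
  { β, γ, δ }  = complement { α }
  |family| = 10
Iteration 2: 3 new —
  { α, β }  = { β } ∪ { α }
  { α, δ }  = { δ } ∪ { α }
  { α, β, δ }  = { β, δ } ∪ { α }
  |family| = 13
Iteration 3. New:
  { γ }  = complement { α, β, δ }
  { β, γ }  = complement { α, δ }
  { γ, δ }  = complement { α, β }
  |family| = 16
Iteration 4: no new sets; the family is a σ-algebra.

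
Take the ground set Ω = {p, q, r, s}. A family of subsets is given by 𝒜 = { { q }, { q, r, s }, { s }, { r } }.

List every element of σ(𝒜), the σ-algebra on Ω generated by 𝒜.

Start: 𝒜 ∪ {∅, Ω} = { ∅, { q }, { r }, { s }, { q, r, s }, Ω }.
Step 1. New:
  { p }  = complement { q, r, s }
  { q, r }  = { r } ∪ { q }
  { q, s }  = { s } ∪ { q }
  { r, s }  = { r } ∪ { s }
  { p, q, r }  = complement { s }
  { p, q, s }  = complement { r }
  { p, r, s }  = complement { q }
  [13 total]
Step 2 (3 new):
  { p, q }  = complement { r, s }
  { p, r }  = complement { q, s }
  { p, s }  = complement { q, r }
  [16 total]
Step 3: stable.

|σ(𝒜)| = 16.  σ(𝒜) = { ∅, { p }, { q }, { r }, { s }, { p, q }, { p, r }, { p, s }, { q, r }, { q, s }, { r, s }, { p, q, r }, { p, q, s }, { p, r, s }, { q, r, s }, Ω }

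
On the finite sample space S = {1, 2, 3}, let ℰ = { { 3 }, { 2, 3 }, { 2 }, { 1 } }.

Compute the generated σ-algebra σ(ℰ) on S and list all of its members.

Take S₀ = ℰ ∪ {∅, S} = { {  }, { 1 }, { 2 }, { 3 }, { 2, 3 }, S }.
Round 1: 2 new —
  { 1, 2 }  = S∖{ 3 }
  { 1, 3 }  = S∖{ 2 }
  [8 total]
Round 2: already closed under ᶜ and ∪.

Therefore σ(ℰ) = { {  }, { 1 }, { 2 }, { 3 }, { 1, 2 }, { 1, 3 }, { 2, 3 }, S } (|σ(ℰ)| = 8).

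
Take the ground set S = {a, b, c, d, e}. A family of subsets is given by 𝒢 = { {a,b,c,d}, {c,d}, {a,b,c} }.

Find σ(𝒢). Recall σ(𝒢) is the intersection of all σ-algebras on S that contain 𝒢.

Initial family (5 sets): { {}, {c,d}, {a,b,c}, {a,b,c,d}, S }.
Round 1. New:
  {e}  = ᶜ of {a,b,c,d}
  {d,e}  = ᶜ of {a,b,c}
  {a,b,e}  = ᶜ of {c,d}
  (now 8)
Round 2 adds 3:
  {c,d,e}  = {d,e} ∪ {c,d}
  {a,b,c,e}  = {a,b,e} ∪ {a,b,c}
  {a,b,d,e}  = {d,e} ∪ {a,b,e}
  (now 11)
Round 3. New:
  {c}  = ᶜ of {a,b,d,e}
  {d}  = ᶜ of {a,b,c,e}
  {a,b}  = ᶜ of {c,d,e}
  (now 14)
Round 4 adds 2:
  {c,e}  = {c} ∪ {e}
  {a,b,d}  = {a,b} ∪ {d}
  (now 16)
Round 5: stable.

Therefore σ(𝒢) = { {}, {c}, {d}, {e}, {a,b}, {c,d}, {c,e}, {d,e}, {a,b,c}, {a,b,d}, {a,b,e}, {c,d,e}, {a,b,c,d}, {a,b,c,e}, {a,b,d,e}, S } (|σ(𝒢)| = 16).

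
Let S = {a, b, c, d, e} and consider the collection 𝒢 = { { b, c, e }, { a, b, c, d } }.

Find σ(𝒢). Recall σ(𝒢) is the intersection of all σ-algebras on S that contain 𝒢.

σ(𝒢) (8 sets): { {  }, { e }, { a, d }, { b, c }, { a, d, e }, { b, c, e }, { a, b, c, d }, S }

Trace:
Start: 𝒢 ∪ {∅, S} = { {  }, { b, c, e }, { a, b, c, d }, S }.
Step 1 (2 new):
  { e }  = S∖{ a, b, c, d }
  { a, d }  = S∖{ b, c, e }
  (now 6)
Step 2. New:
  { a, d, e }  = { a, d } ∪ { e }
  (now 7)
Step 3: +1 →
  { b, c }  = S∖{ a, d, e }
  (now 8)
Step 4: stable.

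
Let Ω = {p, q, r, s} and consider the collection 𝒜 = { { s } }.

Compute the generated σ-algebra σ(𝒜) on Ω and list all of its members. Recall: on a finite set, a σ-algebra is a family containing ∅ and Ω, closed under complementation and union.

Seed the family with 𝒜 together with ∅ and Ω: { ∅, { s }, Ω }.
Pass 1. New:
  { p, q, r }  = complement { s }
Pass 2: no new sets; the family is a σ-algebra.

Therefore σ(𝒜) = { ∅, { s }, { p, q, r }, Ω } (|σ(𝒜)| = 4).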